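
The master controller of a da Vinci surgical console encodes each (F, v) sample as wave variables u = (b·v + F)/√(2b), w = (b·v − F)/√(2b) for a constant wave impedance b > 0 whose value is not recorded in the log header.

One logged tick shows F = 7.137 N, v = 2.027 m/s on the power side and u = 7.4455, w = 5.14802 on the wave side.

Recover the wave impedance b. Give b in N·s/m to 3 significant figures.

u + w = 12.59352;  u + w = √(2b)·v, so √(2b) = 12.59352/2.027 = 6.21289.
b = (√(2b))²/2 = 38.59995/2 = 19.29998.
(Check via u − w = 2F/√(2b): u − w = 2.29748, 2F/√(2b) = 2.29748.)

b = 19.3 N·s/m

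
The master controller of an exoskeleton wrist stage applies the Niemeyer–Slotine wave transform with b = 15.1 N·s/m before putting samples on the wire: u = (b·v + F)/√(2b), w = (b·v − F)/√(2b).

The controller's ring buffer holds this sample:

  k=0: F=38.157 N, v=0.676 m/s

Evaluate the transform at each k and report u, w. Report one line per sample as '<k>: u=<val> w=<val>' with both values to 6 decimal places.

k=0: b·v=15.1×0.676=10.207600; √(2b)=5.495453; u=(10.207600+38.157)/5.495453=8.800840, w=(10.207600−38.157)/5.495453=-5.085914

0: u=8.800840 w=-5.085914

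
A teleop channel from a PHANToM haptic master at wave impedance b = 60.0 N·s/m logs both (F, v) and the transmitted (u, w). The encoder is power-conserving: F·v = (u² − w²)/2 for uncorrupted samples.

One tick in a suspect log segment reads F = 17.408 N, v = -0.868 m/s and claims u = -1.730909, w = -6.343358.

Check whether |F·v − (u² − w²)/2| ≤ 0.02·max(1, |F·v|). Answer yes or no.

no

F·v = 17.408×(-0.868) = -15.110144 W.
(u² − w²)/2 = (2.996046 − 40.238191)/2 = -18.621072 W.
|Δ| = 3.510928;  2% of max(1, |F·v|) = 0.302203.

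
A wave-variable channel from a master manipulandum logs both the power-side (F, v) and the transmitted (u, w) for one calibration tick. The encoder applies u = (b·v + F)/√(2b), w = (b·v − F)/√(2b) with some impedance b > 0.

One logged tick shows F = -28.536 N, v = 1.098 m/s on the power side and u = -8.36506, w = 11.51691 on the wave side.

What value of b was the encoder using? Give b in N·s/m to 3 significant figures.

b = 4.12 N·s/m

u + w = 3.1518;  u + w = √(2b)·v, so √(2b) = 3.1518/1.098 = 2.8705.
b = (√(2b))²/2 = 8.2400/2 = 4.1200.
(Check via u − w = 2F/√(2b): u − w = -19.8820, 2F/√(2b) = -19.8820.)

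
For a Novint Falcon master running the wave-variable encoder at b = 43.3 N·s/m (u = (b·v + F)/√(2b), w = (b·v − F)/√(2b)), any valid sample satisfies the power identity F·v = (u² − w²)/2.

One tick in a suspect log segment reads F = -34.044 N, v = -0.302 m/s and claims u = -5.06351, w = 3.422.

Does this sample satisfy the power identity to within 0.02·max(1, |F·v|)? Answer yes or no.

no

F·v = (-34.044)×(-0.302) = 10.28129 W.
(u² − w²)/2 = (25.63913 − 11.71008)/2 = 6.96452 W.
|Δ| = 3.31676;  2% of max(1, |F·v|) = 0.20563.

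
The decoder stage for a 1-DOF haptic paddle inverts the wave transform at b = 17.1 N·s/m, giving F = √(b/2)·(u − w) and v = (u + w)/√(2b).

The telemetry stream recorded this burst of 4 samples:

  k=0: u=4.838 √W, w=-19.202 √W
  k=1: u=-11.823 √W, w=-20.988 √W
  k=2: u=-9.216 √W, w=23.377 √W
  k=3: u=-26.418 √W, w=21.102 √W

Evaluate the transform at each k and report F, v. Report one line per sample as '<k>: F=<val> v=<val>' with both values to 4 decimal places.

0: F=70.2939 v=-2.4562
1: F=26.7988 v=-5.6106
2: F=-95.3032 v=2.4215
3: F=-138.9503 v=-0.9090

k=0: u−w=24.0400, u+w=-14.3640; √(b/2)=2.9240, √(2b)=5.8481; F=2.9240×24.04=70.2939, v=-14.3640/5.8481=-2.4562
k=1: u−w=9.1650, u+w=-32.8110; √(b/2)=2.9240, √(2b)=5.8481; F=2.9240×9.165=26.7988, v=-32.8110/5.8481=-5.6106
k=2: u−w=-32.5930, u+w=14.1610; √(b/2)=2.9240, √(2b)=5.8481; F=2.9240×(-32.593)=-95.3032, v=14.1610/5.8481=2.4215
k=3: u−w=-47.5200, u+w=-5.3160; √(b/2)=2.9240, √(2b)=5.8481; F=2.9240×(-47.52)=-138.9503, v=-5.3160/5.8481=-0.9090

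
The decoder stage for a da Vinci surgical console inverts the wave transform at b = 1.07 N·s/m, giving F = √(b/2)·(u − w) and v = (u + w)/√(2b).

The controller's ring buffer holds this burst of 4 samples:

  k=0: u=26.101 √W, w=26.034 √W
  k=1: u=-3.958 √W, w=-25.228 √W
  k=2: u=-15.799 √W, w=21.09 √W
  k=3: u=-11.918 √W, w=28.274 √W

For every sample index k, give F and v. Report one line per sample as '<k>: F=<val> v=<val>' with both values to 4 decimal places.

0: F=0.0490 v=35.6388
1: F=15.5577 v=-19.9511
2: F=-26.9820 v=3.6169
3: F=-29.3979 v=11.1807

k=0: u−w=0.0670, u+w=52.1350; √(b/2)=0.7314, √(2b)=1.4629; F=0.7314×0.067=0.0490, v=52.1350/1.4629=35.6388
k=1: u−w=21.2700, u+w=-29.1860; √(b/2)=0.7314, √(2b)=1.4629; F=0.7314×21.27=15.5577, v=-29.1860/1.4629=-19.9511
k=2: u−w=-36.8890, u+w=5.2910; √(b/2)=0.7314, √(2b)=1.4629; F=0.7314×(-36.889)=-26.9820, v=5.2910/1.4629=3.6169
k=3: u−w=-40.1920, u+w=16.3560; √(b/2)=0.7314, √(2b)=1.4629; F=0.7314×(-40.192)=-29.3979, v=16.3560/1.4629=11.1807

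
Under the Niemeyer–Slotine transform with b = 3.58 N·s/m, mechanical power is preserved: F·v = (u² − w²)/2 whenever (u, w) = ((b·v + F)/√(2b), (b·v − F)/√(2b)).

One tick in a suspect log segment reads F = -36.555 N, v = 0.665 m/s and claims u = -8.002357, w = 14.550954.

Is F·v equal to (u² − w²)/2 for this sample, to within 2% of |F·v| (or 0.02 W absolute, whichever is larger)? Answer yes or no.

no

F·v = (-36.555)×0.665 = -24.309075 W.
(u² − w²)/2 = (64.037718 − 211.730262)/2 = -73.846272 W.
|Δ| = 49.537197;  2% of max(1, |F·v|) = 0.486181.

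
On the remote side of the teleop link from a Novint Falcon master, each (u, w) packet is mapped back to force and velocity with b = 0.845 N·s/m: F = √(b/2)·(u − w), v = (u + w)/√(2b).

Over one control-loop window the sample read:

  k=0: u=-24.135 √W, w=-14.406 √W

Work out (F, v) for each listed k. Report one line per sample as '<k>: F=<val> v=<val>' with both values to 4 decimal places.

0: F=-6.3239 v=-29.6469

k=0: u−w=-9.7290, u+w=-38.5410; √(b/2)=0.6500, √(2b)=1.3000; F=0.6500×(-9.729)=-6.3239, v=-38.5410/1.3000=-29.6469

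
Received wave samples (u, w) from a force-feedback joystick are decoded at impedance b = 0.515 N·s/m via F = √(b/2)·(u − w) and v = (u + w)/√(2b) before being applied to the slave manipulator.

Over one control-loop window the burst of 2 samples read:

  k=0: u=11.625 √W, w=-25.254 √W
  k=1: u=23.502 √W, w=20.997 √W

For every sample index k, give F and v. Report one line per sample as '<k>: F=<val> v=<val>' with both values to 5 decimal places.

0: F=18.71405 v=-13.42905
1: F=1.27115 v=43.84617

k=0: u−w=36.87900, u+w=-13.62900; √(b/2)=0.50744, √(2b)=1.01489; F=0.50744×36.879=18.71405, v=-13.62900/1.01489=-13.42905
k=1: u−w=2.50500, u+w=44.49900; √(b/2)=0.50744, √(2b)=1.01489; F=0.50744×2.505=1.27115, v=44.49900/1.01489=43.84617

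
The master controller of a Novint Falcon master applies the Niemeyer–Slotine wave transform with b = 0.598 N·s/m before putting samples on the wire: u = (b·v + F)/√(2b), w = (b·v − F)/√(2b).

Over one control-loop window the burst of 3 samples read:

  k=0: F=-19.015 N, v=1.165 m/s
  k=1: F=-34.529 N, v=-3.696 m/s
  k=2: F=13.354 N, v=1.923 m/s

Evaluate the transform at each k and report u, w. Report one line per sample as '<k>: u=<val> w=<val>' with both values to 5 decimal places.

0: u=-16.75021 w=18.02428
1: u=-33.59419 w=29.55218
2: u=13.26236 w=-11.15933

k=0: b·v=0.598×1.165=0.69667; √(2b)=1.09362; u=(0.69667+(-19.015))/1.09362=-16.75021, w=(0.69667−(-19.015))/1.09362=18.02428
k=1: b·v=0.598×(-3.696)=-2.21021; √(2b)=1.09362; u=(-2.21021+(-34.529))/1.09362=-33.59419, w=(-2.21021−(-34.529))/1.09362=29.55218
k=2: b·v=0.598×1.923=1.14995; √(2b)=1.09362; u=(1.14995+13.354)/1.09362=13.26236, w=(1.14995−13.354)/1.09362=-11.15933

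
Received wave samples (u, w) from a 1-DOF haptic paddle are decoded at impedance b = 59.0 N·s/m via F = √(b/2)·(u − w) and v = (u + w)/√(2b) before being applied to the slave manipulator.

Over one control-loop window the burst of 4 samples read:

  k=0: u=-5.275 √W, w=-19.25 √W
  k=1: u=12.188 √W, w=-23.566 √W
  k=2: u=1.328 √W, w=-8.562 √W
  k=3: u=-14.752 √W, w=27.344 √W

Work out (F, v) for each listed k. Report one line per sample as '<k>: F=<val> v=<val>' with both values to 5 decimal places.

k=0: u−w=13.97500, u+w=-24.52500; √(b/2)=5.43139, √(2b)=10.86278; F=5.43139×13.975=75.90368, v=-24.52500/10.86278=-2.25771
k=1: u−w=35.75400, u+w=-11.37800; √(b/2)=5.43139, √(2b)=10.86278; F=5.43139×35.754=194.19393, v=-11.37800/10.86278=-1.04743
k=2: u−w=9.89000, u+w=-7.23400; √(b/2)=5.43139, √(2b)=10.86278; F=5.43139×9.89=53.71645, v=-7.23400/10.86278=-0.66594
k=3: u−w=-42.09600, u+w=12.59200; √(b/2)=5.43139, √(2b)=10.86278; F=5.43139×(-42.096)=-228.63980, v=12.59200/10.86278=1.15919

0: F=75.90368 v=-2.25771
1: F=194.19393 v=-1.04743
2: F=53.71645 v=-0.66594
3: F=-228.63980 v=1.15919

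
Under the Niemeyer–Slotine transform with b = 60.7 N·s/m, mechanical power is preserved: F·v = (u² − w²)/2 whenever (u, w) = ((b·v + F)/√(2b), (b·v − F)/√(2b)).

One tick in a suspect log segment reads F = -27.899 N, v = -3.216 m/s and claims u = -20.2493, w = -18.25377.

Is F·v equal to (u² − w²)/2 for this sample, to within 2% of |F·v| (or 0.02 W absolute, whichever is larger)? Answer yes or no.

F·v = (-27.899)×(-3.216) = 89.7232 W.
(u² − w²)/2 = (410.0342 − 333.2001)/2 = 38.4170 W.
|Δ| = 51.3062;  2% of max(1, |F·v|) = 1.7945.

no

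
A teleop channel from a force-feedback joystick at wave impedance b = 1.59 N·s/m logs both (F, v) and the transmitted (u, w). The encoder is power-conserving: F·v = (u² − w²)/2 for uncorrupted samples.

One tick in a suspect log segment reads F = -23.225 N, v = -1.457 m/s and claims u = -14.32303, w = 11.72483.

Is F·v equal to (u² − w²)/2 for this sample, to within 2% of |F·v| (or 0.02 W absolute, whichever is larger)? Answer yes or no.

yes

F·v = (-23.225)×(-1.457) = 33.8388 W.
(u² − w²)/2 = (205.1492 − 137.4716)/2 = 33.8388 W.
|Δ| = 0.0001;  2% of max(1, |F·v|) = 0.6768.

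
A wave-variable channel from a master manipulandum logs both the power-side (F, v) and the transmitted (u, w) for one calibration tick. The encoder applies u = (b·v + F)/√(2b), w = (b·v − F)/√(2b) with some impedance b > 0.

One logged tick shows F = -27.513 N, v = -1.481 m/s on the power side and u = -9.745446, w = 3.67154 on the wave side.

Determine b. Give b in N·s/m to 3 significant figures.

b = 8.41 N·s/m

u + w = -6.073906;  u + w = √(2b)·v, so √(2b) = -6.073906/(-1.481) = 4.101219.
b = (√(2b))²/2 = 16.820001/2 = 8.410000.
(Check via u − w = 2F/√(2b): u − w = -13.416986, 2F/√(2b) = -13.416985.)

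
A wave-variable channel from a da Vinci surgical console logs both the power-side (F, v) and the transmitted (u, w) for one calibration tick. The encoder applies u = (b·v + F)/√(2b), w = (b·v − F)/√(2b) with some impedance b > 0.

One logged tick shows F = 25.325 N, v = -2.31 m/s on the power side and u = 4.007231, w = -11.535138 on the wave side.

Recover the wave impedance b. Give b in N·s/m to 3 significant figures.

b = 5.31 N·s/m

u + w = -7.527907;  u + w = √(2b)·v, so √(2b) = -7.527907/(-2.31) = 3.258834.
b = (√(2b))²/2 = 10.620000/2 = 5.310000.
(Check via u − w = 2F/√(2b): u − w = 15.542369, 2F/√(2b) = 15.542368.)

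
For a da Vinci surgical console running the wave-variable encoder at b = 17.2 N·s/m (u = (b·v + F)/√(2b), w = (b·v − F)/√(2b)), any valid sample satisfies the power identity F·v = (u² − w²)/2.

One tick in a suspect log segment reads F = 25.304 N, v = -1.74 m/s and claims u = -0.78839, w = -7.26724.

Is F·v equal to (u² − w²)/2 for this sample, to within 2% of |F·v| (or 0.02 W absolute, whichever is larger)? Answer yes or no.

no

F·v = 25.304×(-1.74) = -44.0290 W.
(u² − w²)/2 = (0.6216 − 52.8128)/2 = -26.0956 W.
|Δ| = 17.9334;  2% of max(1, |F·v|) = 0.8806.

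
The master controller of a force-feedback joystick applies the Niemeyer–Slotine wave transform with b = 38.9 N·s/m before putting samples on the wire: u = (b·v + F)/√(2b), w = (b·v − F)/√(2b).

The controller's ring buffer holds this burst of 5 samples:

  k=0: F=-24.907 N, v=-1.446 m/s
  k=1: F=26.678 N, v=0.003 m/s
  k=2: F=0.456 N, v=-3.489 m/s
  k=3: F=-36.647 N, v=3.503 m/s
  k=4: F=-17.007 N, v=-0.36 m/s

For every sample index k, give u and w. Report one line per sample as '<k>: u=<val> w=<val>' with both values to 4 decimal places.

k=0: b·v=38.9×(-1.446)=-56.2494; √(2b)=8.8204; u=(-56.2494+(-24.907))/8.8204=-9.2010, w=(-56.2494−(-24.907))/8.8204=-3.5534
k=1: b·v=38.9×0.003=0.1167; √(2b)=8.8204; u=(0.1167+26.678)/8.8204=3.0378, w=(0.1167−26.678)/8.8204=-3.0113
k=2: b·v=38.9×(-3.489)=-135.7221; √(2b)=8.8204; u=(-135.7221+0.456)/8.8204=-15.3355, w=(-135.7221−0.456)/8.8204=-15.4389
k=3: b·v=38.9×3.503=136.2667; √(2b)=8.8204; u=(136.2667+(-36.647))/8.8204=11.2942, w=(136.2667−(-36.647))/8.8204=19.6038
k=4: b·v=38.9×(-0.36)=-14.0040; √(2b)=8.8204; u=(-14.0040+(-17.007))/8.8204=-3.5158, w=(-14.0040−(-17.007))/8.8204=0.3405

0: u=-9.2010 w=-3.5534
1: u=3.0378 w=-3.0113
2: u=-15.3355 w=-15.4389
3: u=11.2942 w=19.6038
4: u=-3.5158 w=0.3405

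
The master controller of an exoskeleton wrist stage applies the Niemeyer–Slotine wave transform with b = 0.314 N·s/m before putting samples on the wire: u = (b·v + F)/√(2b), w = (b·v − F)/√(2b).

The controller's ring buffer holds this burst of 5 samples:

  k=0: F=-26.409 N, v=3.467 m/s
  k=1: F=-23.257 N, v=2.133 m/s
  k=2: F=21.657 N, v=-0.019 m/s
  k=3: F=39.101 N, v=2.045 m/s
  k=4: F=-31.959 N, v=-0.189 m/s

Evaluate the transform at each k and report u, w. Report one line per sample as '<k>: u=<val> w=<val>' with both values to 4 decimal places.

0: u=-31.9514 w=34.6989
1: u=-28.5025 w=30.1928
2: u=27.3211 w=-27.3362
3: u=50.1513 w=-48.5307
4: u=-40.4035 w=40.2537

k=0: b·v=0.314×3.467=1.0886; √(2b)=0.7925; u=(1.0886+(-26.409))/0.7925=-31.9514, w=(1.0886−(-26.409))/0.7925=34.6989
k=1: b·v=0.314×2.133=0.6698; √(2b)=0.7925; u=(0.6698+(-23.257))/0.7925=-28.5025, w=(0.6698−(-23.257))/0.7925=30.1928
k=2: b·v=0.314×(-0.019)=-0.0060; √(2b)=0.7925; u=(-0.0060+21.657)/0.7925=27.3211, w=(-0.0060−21.657)/0.7925=-27.3362
k=3: b·v=0.314×2.045=0.6421; √(2b)=0.7925; u=(0.6421+39.101)/0.7925=50.1513, w=(0.6421−39.101)/0.7925=-48.5307
k=4: b·v=0.314×(-0.189)=-0.0593; √(2b)=0.7925; u=(-0.0593+(-31.959))/0.7925=-40.4035, w=(-0.0593−(-31.959))/0.7925=40.2537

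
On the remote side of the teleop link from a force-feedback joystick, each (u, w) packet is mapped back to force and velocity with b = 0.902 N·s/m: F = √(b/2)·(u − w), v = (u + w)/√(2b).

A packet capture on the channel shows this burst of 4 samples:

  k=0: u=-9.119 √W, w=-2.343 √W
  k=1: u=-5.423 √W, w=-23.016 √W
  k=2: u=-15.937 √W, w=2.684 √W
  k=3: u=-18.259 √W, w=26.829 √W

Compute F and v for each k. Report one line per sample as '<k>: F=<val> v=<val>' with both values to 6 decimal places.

0: F=-4.550527 v=-8.533794
1: F=11.814849 v=-21.173666
2: F=-12.505218 v=-9.867245
3: F=-30.279538 v=6.380615

k=0: u−w=-6.776000, u+w=-11.462000; √(b/2)=0.671565, √(2b)=1.343131; F=0.671565×(-6.776)=-4.550527, v=-11.462000/1.343131=-8.533794
k=1: u−w=17.593000, u+w=-28.439000; √(b/2)=0.671565, √(2b)=1.343131; F=0.671565×17.593=11.814849, v=-28.439000/1.343131=-21.173666
k=2: u−w=-18.621000, u+w=-13.253000; √(b/2)=0.671565, √(2b)=1.343131; F=0.671565×(-18.621)=-12.505218, v=-13.253000/1.343131=-9.867245
k=3: u−w=-45.088000, u+w=8.570000; √(b/2)=0.671565, √(2b)=1.343131; F=0.671565×(-45.088)=-30.279538, v=8.570000/1.343131=6.380615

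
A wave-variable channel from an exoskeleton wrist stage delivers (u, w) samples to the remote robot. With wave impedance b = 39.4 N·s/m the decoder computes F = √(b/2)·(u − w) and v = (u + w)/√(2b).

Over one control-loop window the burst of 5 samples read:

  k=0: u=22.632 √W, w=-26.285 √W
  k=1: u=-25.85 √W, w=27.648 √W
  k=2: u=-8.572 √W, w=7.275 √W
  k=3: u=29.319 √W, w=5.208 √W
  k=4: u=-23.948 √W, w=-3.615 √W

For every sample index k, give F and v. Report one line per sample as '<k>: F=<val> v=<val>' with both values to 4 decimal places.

0: F=217.1165 v=-0.4115
1: F=-237.4492 v=0.2025
2: F=-70.3364 v=-0.1461
3: F=107.0159 v=3.8895
4: F=-90.2474 v=-3.1050

k=0: u−w=48.9170, u+w=-3.6530; √(b/2)=4.4385, √(2b)=8.8769; F=4.4385×48.917=217.1165, v=-3.6530/8.8769=-0.4115
k=1: u−w=-53.4980, u+w=1.7980; √(b/2)=4.4385, √(2b)=8.8769; F=4.4385×(-53.498)=-237.4492, v=1.7980/8.8769=0.2025
k=2: u−w=-15.8470, u+w=-1.2970; √(b/2)=4.4385, √(2b)=8.8769; F=4.4385×(-15.847)=-70.3364, v=-1.2970/8.8769=-0.1461
k=3: u−w=24.1110, u+w=34.5270; √(b/2)=4.4385, √(2b)=8.8769; F=4.4385×24.111=107.0159, v=34.5270/8.8769=3.8895
k=4: u−w=-20.3330, u+w=-27.5630; √(b/2)=4.4385, √(2b)=8.8769; F=4.4385×(-20.333)=-90.2474, v=-27.5630/8.8769=-3.1050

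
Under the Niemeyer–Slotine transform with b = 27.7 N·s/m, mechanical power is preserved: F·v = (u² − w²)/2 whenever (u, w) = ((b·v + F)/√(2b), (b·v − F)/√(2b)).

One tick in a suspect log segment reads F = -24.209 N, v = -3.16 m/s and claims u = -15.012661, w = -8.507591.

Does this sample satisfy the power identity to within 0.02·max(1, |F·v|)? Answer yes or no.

yes

F·v = (-24.209)×(-3.16) = 76.500440 W.
(u² − w²)/2 = (225.379990 − 72.379105)/2 = 76.500443 W.
|Δ| = 0.000003;  2% of max(1, |F·v|) = 1.530009.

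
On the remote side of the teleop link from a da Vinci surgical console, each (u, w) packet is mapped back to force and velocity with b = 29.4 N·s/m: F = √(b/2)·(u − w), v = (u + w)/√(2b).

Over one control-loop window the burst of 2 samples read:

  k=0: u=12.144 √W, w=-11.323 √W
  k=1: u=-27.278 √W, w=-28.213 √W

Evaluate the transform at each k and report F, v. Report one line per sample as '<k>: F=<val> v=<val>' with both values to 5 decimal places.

0: F=89.97384 v=0.10707
1: F=3.58484 v=-7.23659

k=0: u−w=23.46700, u+w=0.82100; √(b/2)=3.83406, √(2b)=7.66812; F=3.83406×23.467=89.97384, v=0.82100/7.66812=0.10707
k=1: u−w=0.93500, u+w=-55.49100; √(b/2)=3.83406, √(2b)=7.66812; F=3.83406×0.935=3.58484, v=-55.49100/7.66812=-7.23659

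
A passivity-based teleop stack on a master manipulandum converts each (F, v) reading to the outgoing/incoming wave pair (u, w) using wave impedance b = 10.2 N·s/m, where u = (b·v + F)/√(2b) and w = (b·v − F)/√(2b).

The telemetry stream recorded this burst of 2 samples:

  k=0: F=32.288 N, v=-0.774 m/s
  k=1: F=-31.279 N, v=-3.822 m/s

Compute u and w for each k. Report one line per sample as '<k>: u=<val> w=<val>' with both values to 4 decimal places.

k=0: b·v=10.2×(-0.774)=-7.8948; √(2b)=4.5166; u=(-7.8948+32.288)/4.5166=5.4007, w=(-7.8948−32.288)/4.5166=-8.8966
k=1: b·v=10.2×(-3.822)=-38.9844; √(2b)=4.5166; u=(-38.9844+(-31.279))/4.5166=-15.5566, w=(-38.9844−(-31.279))/4.5166=-1.7060

0: u=5.4007 w=-8.8966
1: u=-15.5566 w=-1.7060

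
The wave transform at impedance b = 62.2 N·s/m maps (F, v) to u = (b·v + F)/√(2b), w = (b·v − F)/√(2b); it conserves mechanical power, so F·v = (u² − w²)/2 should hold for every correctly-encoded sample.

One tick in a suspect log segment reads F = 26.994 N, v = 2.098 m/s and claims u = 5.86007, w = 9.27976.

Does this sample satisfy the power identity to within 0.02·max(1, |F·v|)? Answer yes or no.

no

F·v = 26.994×2.098 = 56.6334 W.
(u² − w²)/2 = (34.3404 − 86.1139)/2 = -25.8868 W.
|Δ| = 82.5202;  2% of max(1, |F·v|) = 1.1327.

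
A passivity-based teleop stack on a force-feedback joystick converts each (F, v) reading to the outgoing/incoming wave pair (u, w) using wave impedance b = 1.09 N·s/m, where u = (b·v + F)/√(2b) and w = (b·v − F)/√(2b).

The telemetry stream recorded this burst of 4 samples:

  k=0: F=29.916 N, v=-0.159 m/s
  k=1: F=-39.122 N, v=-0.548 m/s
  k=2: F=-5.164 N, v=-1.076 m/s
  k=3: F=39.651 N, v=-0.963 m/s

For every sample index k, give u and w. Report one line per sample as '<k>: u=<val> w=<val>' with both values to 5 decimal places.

0: u=20.14429 w=-20.37905
1: u=-26.90132 w=26.09221
2: u=-4.29185 w=2.70315
3: u=26.14412 w=-27.56597

k=0: b·v=1.09×(-0.159)=-0.17331; √(2b)=1.47648; u=(-0.17331+29.916)/1.47648=20.14429, w=(-0.17331−29.916)/1.47648=-20.37905
k=1: b·v=1.09×(-0.548)=-0.59732; √(2b)=1.47648; u=(-0.59732+(-39.122))/1.47648=-26.90132, w=(-0.59732−(-39.122))/1.47648=26.09221
k=2: b·v=1.09×(-1.076)=-1.17284; √(2b)=1.47648; u=(-1.17284+(-5.164))/1.47648=-4.29185, w=(-1.17284−(-5.164))/1.47648=2.70315
k=3: b·v=1.09×(-0.963)=-1.04967; √(2b)=1.47648; u=(-1.04967+39.651)/1.47648=26.14412, w=(-1.04967−39.651)/1.47648=-27.56597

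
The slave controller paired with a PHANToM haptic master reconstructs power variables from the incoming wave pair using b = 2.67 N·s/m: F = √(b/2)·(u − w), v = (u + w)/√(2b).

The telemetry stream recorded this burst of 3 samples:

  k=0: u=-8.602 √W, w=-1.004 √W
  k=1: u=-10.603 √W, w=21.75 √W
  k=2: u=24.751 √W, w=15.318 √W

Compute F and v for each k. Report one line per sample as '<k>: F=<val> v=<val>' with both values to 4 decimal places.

k=0: u−w=-7.5980, u+w=-9.6060; √(b/2)=1.1554, √(2b)=2.3108; F=1.1554×(-7.598)=-8.7789, v=-9.6060/2.3108=-4.1569
k=1: u−w=-32.3530, u+w=11.1470; √(b/2)=1.1554, √(2b)=2.3108; F=1.1554×(-32.353)=-37.3814, v=11.1470/2.3108=4.8238
k=2: u−w=9.4330, u+w=40.0690; √(b/2)=1.1554, √(2b)=2.3108; F=1.1554×9.433=10.8991, v=40.0690/2.3108=17.3396

0: F=-8.7789 v=-4.1569
1: F=-37.3814 v=4.8238
2: F=10.8991 v=17.3396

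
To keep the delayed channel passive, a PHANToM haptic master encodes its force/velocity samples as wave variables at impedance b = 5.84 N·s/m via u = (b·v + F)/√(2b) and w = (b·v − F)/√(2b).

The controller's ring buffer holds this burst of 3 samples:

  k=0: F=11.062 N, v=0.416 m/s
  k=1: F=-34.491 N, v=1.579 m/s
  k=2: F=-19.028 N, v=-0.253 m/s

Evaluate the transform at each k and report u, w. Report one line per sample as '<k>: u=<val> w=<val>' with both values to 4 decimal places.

0: u=3.9476 w=-2.5259
1: u=-7.3940 w=12.7904
2: u=-6.0000 w=5.1353

k=0: b·v=5.84×0.416=2.4294; √(2b)=3.4176; u=(2.4294+11.062)/3.4176=3.9476, w=(2.4294−11.062)/3.4176=-2.5259
k=1: b·v=5.84×1.579=9.2214; √(2b)=3.4176; u=(9.2214+(-34.491))/3.4176=-7.3940, w=(9.2214−(-34.491))/3.4176=12.7904
k=2: b·v=5.84×(-0.253)=-1.4775; √(2b)=3.4176; u=(-1.4775+(-19.028))/3.4176=-6.0000, w=(-1.4775−(-19.028))/3.4176=5.1353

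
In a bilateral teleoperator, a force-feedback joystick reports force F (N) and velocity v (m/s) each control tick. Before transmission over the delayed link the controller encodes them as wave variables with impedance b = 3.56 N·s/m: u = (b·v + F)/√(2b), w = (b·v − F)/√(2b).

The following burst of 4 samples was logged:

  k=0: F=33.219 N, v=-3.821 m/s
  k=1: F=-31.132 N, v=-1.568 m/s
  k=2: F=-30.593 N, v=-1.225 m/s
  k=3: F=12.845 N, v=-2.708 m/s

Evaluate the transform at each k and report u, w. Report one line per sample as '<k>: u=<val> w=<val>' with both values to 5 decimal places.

0: u=7.35150 w=-17.54720
1: u=-13.75918 w=9.57524
2: u=-13.09957 w=9.83086
3: u=1.20094 w=-8.42679

k=0: b·v=3.56×(-3.821)=-13.60276; √(2b)=2.66833; u=(-13.60276+33.219)/2.66833=7.35150, w=(-13.60276−33.219)/2.66833=-17.54720
k=1: b·v=3.56×(-1.568)=-5.58208; √(2b)=2.66833; u=(-5.58208+(-31.132))/2.66833=-13.75918, w=(-5.58208−(-31.132))/2.66833=9.57524
k=2: b·v=3.56×(-1.225)=-4.36100; √(2b)=2.66833; u=(-4.36100+(-30.593))/2.66833=-13.09957, w=(-4.36100−(-30.593))/2.66833=9.83086
k=3: b·v=3.56×(-2.708)=-9.64048; √(2b)=2.66833; u=(-9.64048+12.845)/2.66833=1.20094, w=(-9.64048−12.845)/2.66833=-8.42679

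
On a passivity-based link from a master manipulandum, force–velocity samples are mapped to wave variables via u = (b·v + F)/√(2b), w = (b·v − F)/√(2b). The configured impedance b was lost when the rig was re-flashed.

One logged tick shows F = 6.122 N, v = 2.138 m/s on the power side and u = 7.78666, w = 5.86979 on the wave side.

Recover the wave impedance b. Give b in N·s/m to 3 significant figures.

u + w = 13.65645;  u + w = √(2b)·v, so √(2b) = 13.65645/2.138 = 6.38749.
b = (√(2b))²/2 = 40.80001/2 = 20.40000.
(Check via u − w = 2F/√(2b): u − w = 1.91687, 2F/√(2b) = 1.91687.)

b = 20.4 N·s/m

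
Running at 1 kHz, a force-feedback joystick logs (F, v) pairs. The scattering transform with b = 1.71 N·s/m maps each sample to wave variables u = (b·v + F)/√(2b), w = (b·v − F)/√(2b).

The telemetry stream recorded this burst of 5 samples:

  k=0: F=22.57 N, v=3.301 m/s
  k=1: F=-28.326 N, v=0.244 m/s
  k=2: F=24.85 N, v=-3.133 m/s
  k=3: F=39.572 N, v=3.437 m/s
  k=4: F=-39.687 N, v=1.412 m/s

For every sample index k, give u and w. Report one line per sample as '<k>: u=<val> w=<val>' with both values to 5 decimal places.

k=0: b·v=1.71×3.301=5.64471; √(2b)=1.84932; u=(5.64471+22.57)/1.84932=15.25677, w=(5.64471−22.57)/1.84932=-9.15215
k=1: b·v=1.71×0.244=0.41724; √(2b)=1.84932; u=(0.41724+(-28.326))/1.84932=-15.09133, w=(0.41724−(-28.326))/1.84932=15.54256
k=2: b·v=1.71×(-3.133)=-5.35743; √(2b)=1.84932; u=(-5.35743+24.85)/1.84932=10.54037, w=(-5.35743−24.85)/1.84932=-16.33431
k=3: b·v=1.71×3.437=5.87727; √(2b)=1.84932; u=(5.87727+39.572)/1.84932=24.57615, w=(5.87727−39.572)/1.84932=-18.22002
k=4: b·v=1.71×1.412=2.41452; √(2b)=1.84932; u=(2.41452+(-39.687))/1.84932=-20.15465, w=(2.41452−(-39.687))/1.84932=22.76589

0: u=15.25677 w=-9.15215
1: u=-15.09133 w=15.54256
2: u=10.54037 w=-16.33431
3: u=24.57615 w=-18.22002
4: u=-20.15465 w=22.76589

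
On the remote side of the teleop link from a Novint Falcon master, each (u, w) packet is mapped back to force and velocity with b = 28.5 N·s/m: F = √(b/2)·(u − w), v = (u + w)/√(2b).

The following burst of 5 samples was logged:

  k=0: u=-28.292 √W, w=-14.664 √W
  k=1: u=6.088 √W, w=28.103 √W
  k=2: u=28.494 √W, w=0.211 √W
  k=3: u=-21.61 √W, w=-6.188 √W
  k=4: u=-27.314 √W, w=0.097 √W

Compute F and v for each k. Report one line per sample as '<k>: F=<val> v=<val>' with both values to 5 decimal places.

0: F=-51.44457 v=-5.68966
1: F=-83.10480 v=4.52871
2: F=106.76598 v=3.80207
3: F=-58.21677 v=-3.68194
4: F=-103.47426 v=-3.60498

k=0: u−w=-13.62800, u+w=-42.95600; √(b/2)=3.77492, √(2b)=7.54983; F=3.77492×(-13.628)=-51.44457, v=-42.95600/7.54983=-5.68966
k=1: u−w=-22.01500, u+w=34.19100; √(b/2)=3.77492, √(2b)=7.54983; F=3.77492×(-22.015)=-83.10480, v=34.19100/7.54983=4.52871
k=2: u−w=28.28300, u+w=28.70500; √(b/2)=3.77492, √(2b)=7.54983; F=3.77492×28.283=106.76598, v=28.70500/7.54983=3.80207
k=3: u−w=-15.42200, u+w=-27.79800; √(b/2)=3.77492, √(2b)=7.54983; F=3.77492×(-15.422)=-58.21677, v=-27.79800/7.54983=-3.68194
k=4: u−w=-27.41100, u+w=-27.21700; √(b/2)=3.77492, √(2b)=7.54983; F=3.77492×(-27.411)=-103.47426, v=-27.21700/7.54983=-3.60498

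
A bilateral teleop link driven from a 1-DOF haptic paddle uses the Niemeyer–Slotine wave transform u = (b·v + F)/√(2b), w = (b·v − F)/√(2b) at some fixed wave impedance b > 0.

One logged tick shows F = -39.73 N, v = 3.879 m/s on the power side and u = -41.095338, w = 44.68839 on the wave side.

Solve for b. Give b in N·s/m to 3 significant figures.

u + w = 3.593052;  u + w = √(2b)·v, so √(2b) = 3.593052/3.879 = 0.926283.
b = (√(2b))²/2 = 0.858000/2 = 0.429000.
(Check via u − w = 2F/√(2b): u − w = -85.783728, 2F/√(2b) = -85.783713.)

b = 0.429 N·s/m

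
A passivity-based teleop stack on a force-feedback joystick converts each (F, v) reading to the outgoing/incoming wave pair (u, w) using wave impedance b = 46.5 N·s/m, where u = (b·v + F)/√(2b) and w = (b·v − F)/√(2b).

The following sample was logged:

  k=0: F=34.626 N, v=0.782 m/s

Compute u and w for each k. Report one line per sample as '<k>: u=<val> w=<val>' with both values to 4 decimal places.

0: u=7.3612 w=0.1801

k=0: b·v=46.5×0.782=36.3630; √(2b)=9.6437; u=(36.3630+34.626)/9.6437=7.3612, w=(36.3630−34.626)/9.6437=0.1801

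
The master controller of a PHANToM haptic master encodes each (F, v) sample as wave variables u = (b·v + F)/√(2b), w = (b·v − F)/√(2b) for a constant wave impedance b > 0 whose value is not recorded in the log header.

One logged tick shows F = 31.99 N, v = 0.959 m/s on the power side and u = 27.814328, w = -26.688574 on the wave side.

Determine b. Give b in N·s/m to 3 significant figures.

b = 0.689 N·s/m

u + w = 1.125754;  u + w = √(2b)·v, so √(2b) = 1.125754/0.959 = 1.173883.
b = (√(2b))²/2 = 1.378002/2 = 0.689001.
(Check via u − w = 2F/√(2b): u − w = 54.502902, 2F/√(2b) = 54.502867.)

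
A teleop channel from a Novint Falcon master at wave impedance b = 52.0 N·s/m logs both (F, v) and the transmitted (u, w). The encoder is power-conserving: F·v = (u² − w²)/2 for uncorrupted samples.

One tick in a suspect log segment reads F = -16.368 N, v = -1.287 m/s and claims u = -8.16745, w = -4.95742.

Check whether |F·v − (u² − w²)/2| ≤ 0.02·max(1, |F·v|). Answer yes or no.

F·v = (-16.368)×(-1.287) = 21.06562 W.
(u² − w²)/2 = (66.70724 − 24.57601)/2 = 21.06561 W.
|Δ| = 0.00000;  2% of max(1, |F·v|) = 0.42131.

yes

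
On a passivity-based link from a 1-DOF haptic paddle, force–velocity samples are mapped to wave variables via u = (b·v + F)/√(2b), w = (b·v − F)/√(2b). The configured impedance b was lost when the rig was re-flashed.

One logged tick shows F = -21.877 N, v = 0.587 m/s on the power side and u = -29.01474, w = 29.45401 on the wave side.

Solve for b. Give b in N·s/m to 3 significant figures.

b = 0.28 N·s/m

u + w = 0.43927;  u + w = √(2b)·v, so √(2b) = 0.43927/0.587 = 0.74833.
b = (√(2b))²/2 = 0.56000/2 = 0.28000.
(Check via u − w = 2F/√(2b): u − w = -58.46875, 2F/√(2b) = -58.46882.)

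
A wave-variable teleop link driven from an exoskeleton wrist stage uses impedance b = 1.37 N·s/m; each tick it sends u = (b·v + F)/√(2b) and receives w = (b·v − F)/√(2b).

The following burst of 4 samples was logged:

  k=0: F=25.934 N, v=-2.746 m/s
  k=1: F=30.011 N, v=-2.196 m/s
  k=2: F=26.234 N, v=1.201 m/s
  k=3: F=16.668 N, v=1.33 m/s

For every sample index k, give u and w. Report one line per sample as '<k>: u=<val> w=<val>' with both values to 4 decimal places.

0: u=13.3946 w=-17.9400
1: u=16.3128 w=-19.9478
2: u=16.8425 w=-14.8545
3: u=11.1703 w=-8.9687

k=0: b·v=1.37×(-2.746)=-3.7620; √(2b)=1.6553; u=(-3.7620+25.934)/1.6553=13.3946, w=(-3.7620−25.934)/1.6553=-17.9400
k=1: b·v=1.37×(-2.196)=-3.0085; √(2b)=1.6553; u=(-3.0085+30.011)/1.6553=16.3128, w=(-3.0085−30.011)/1.6553=-19.9478
k=2: b·v=1.37×1.201=1.6454; √(2b)=1.6553; u=(1.6454+26.234)/1.6553=16.8425, w=(1.6454−26.234)/1.6553=-14.8545
k=3: b·v=1.37×1.33=1.8221; √(2b)=1.6553; u=(1.8221+16.668)/1.6553=11.1703, w=(1.8221−16.668)/1.6553=-8.9687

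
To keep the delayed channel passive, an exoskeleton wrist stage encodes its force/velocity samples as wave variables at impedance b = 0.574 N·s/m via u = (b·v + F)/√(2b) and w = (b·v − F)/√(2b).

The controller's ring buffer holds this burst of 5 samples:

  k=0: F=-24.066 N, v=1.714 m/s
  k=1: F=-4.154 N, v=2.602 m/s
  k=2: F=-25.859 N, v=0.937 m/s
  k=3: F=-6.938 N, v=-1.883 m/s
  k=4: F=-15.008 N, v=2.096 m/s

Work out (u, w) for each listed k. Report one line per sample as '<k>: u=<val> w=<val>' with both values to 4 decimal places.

k=0: b·v=0.574×1.714=0.9838; √(2b)=1.0714; u=(0.9838+(-24.066))/1.0714=-21.5430, w=(0.9838−(-24.066))/1.0714=23.3794
k=1: b·v=0.574×2.602=1.4935; √(2b)=1.0714; u=(1.4935+(-4.154))/1.0714=-2.4830, w=(1.4935−(-4.154))/1.0714=5.2710
k=2: b·v=0.574×0.937=0.5378; √(2b)=1.0714; u=(0.5378+(-25.859))/1.0714=-23.6327, w=(0.5378−(-25.859))/1.0714=24.6366
k=3: b·v=0.574×(-1.883)=-1.0808; √(2b)=1.0714; u=(-1.0808+(-6.938))/1.0714=-7.4841, w=(-1.0808−(-6.938))/1.0714=5.4666
k=4: b·v=0.574×2.096=1.2031; √(2b)=1.0714; u=(1.2031+(-15.008))/1.0714=-12.8843, w=(1.2031−(-15.008))/1.0714=15.1301

0: u=-21.5430 w=23.3794
1: u=-2.4830 w=5.2710
2: u=-23.6327 w=24.6366
3: u=-7.4841 w=5.4666
4: u=-12.8843 w=15.1301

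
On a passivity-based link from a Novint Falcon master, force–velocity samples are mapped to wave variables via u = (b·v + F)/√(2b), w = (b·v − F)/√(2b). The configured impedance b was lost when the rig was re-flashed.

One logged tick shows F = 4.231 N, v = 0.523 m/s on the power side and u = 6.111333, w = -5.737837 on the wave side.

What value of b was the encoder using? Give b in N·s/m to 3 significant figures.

b = 0.255 N·s/m

u + w = 0.373496;  u + w = √(2b)·v, so √(2b) = 0.373496/0.523 = 0.714141.
b = (√(2b))²/2 = 0.509998/2 = 0.254999.
(Check via u − w = 2F/√(2b): u − w = 11.849170, 2F/√(2b) = 11.849192.)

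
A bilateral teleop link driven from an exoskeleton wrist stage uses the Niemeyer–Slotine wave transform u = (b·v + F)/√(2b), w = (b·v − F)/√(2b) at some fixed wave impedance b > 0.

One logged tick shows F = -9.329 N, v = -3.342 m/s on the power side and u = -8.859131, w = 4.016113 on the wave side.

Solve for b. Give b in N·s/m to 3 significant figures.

b = 1.05 N·s/m

u + w = -4.843018;  u + w = √(2b)·v, so √(2b) = -4.843018/(-3.342) = 1.449138.
b = (√(2b))²/2 = 2.100000/2 = 1.050000.
(Check via u − w = 2F/√(2b): u − w = -12.875244, 2F/√(2b) = -12.875243.)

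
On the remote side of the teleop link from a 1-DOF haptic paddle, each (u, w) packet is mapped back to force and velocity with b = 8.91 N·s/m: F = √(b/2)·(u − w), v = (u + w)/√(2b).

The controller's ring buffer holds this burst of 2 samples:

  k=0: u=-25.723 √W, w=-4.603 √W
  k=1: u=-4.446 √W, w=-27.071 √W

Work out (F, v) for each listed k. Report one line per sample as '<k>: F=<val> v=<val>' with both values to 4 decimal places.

0: F=-44.5777 v=-7.1839
1: F=47.7543 v=-7.4661

k=0: u−w=-21.1200, u+w=-30.3260; √(b/2)=2.1107, √(2b)=4.2214; F=2.1107×(-21.12)=-44.5777, v=-30.3260/4.2214=-7.1839
k=1: u−w=22.6250, u+w=-31.5170; √(b/2)=2.1107, √(2b)=4.2214; F=2.1107×22.625=47.7543, v=-31.5170/4.2214=-7.4661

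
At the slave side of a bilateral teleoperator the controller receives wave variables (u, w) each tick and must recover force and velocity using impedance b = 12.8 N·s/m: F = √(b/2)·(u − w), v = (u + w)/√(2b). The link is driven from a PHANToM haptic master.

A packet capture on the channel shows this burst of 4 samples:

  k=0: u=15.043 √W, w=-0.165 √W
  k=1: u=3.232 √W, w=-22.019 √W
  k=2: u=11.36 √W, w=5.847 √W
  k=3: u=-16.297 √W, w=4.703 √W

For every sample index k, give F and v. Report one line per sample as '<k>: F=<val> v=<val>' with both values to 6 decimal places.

k=0: u−w=15.208000, u+w=14.878000; √(b/2)=2.529822, √(2b)=5.059644; F=2.529822×15.208=38.473535, v=14.878000/5.059644=2.940523
k=1: u−w=25.251000, u+w=-18.787000; √(b/2)=2.529822, √(2b)=5.059644; F=2.529822×25.251=63.880539, v=-18.787000/5.059644=-3.713107
k=2: u−w=5.513000, u+w=17.207000; √(b/2)=2.529822, √(2b)=5.059644; F=2.529822×5.513=13.946909, v=17.207000/5.059644=3.400832
k=3: u−w=-21.000000, u+w=-11.594000; √(b/2)=2.529822, √(2b)=5.059644; F=2.529822×(-21.0)=-53.126265, v=-11.594000/5.059644=-2.291465

0: F=38.473535 v=2.940523
1: F=63.880539 v=-3.713107
2: F=13.946909 v=3.400832
3: F=-53.126265 v=-2.291465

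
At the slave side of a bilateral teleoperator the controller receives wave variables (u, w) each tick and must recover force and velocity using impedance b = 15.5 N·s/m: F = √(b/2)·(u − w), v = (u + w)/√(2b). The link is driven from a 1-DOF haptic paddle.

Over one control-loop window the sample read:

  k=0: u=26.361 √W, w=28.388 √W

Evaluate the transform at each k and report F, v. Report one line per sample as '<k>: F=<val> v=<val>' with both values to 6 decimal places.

0: F=-5.642929 v=9.833211

k=0: u−w=-2.027000, u+w=54.749000; √(b/2)=2.783882, √(2b)=5.567764; F=2.783882×(-2.027)=-5.642929, v=54.749000/5.567764=9.833211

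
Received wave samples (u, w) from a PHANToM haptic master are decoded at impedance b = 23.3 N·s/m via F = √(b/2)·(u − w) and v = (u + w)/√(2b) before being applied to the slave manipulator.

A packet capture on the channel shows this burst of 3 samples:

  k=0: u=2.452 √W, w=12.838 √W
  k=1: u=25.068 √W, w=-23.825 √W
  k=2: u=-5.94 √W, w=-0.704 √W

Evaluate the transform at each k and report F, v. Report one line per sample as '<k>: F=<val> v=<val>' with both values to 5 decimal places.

k=0: u−w=-10.38600, u+w=15.29000; √(b/2)=3.41321, √(2b)=6.82642; F=3.41321×(-10.386)=-35.44960, v=15.29000/6.82642=2.23983
k=1: u−w=48.89300, u+w=1.24300; √(b/2)=3.41321, √(2b)=6.82642; F=3.41321×48.893=166.88206, v=1.24300/6.82642=0.18209
k=2: u−w=-5.23600, u+w=-6.64400; √(b/2)=3.41321, √(2b)=6.82642; F=3.41321×(-5.236)=-17.87157, v=-6.64400/6.82642=-0.97328

0: F=-35.44960 v=2.23983
1: F=166.88206 v=0.18209
2: F=-17.87157 v=-0.97328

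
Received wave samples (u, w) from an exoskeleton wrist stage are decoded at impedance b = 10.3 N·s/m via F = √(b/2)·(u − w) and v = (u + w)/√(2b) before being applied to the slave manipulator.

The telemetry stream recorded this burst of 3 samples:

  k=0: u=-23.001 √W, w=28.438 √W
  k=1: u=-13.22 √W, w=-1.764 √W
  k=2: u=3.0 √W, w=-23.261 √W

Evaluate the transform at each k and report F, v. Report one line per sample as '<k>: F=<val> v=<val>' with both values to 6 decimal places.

k=0: u−w=-51.439000, u+w=5.437000; √(b/2)=2.269361, √(2b)=4.538722; F=2.269361×(-51.439)=-116.733668, v=5.437000/4.538722=1.197914
k=1: u−w=-11.456000, u+w=-14.984000; √(b/2)=2.269361, √(2b)=4.538722; F=2.269361×(-11.456)=-25.997801, v=-14.984000/4.538722=-3.301370
k=2: u−w=26.261000, u+w=-20.261000; √(b/2)=2.269361, √(2b)=4.538722; F=2.269361×26.261=59.595693, v=-20.261000/4.538722=-4.464032

0: F=-116.733668 v=1.197914
1: F=-25.997801 v=-3.301370
2: F=59.595693 v=-4.464032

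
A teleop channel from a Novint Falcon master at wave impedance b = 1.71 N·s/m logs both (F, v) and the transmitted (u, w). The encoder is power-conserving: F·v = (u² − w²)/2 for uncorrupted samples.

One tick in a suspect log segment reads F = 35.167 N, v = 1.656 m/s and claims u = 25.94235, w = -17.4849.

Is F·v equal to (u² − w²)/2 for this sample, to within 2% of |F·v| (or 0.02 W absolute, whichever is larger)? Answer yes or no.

no

F·v = 35.167×1.656 = 58.2366 W.
(u² − w²)/2 = (673.0055 − 305.7217)/2 = 183.6419 W.
|Δ| = 125.4053;  2% of max(1, |F·v|) = 1.1647.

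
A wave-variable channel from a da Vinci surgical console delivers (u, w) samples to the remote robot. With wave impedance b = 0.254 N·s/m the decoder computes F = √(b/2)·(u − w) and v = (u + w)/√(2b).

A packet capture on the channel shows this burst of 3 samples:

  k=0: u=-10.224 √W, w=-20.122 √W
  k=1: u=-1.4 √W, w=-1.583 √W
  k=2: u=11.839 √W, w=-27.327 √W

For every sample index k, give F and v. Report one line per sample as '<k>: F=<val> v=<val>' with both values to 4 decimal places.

0: F=3.5274 v=-42.5765
1: F=0.0652 v=-4.1852
2: F=13.9576 v=-21.7302

k=0: u−w=9.8980, u+w=-30.3460; √(b/2)=0.3564, √(2b)=0.7127; F=0.3564×9.898=3.5274, v=-30.3460/0.7127=-42.5765
k=1: u−w=0.1830, u+w=-2.9830; √(b/2)=0.3564, √(2b)=0.7127; F=0.3564×0.183=0.0652, v=-2.9830/0.7127=-4.1852
k=2: u−w=39.1660, u+w=-15.4880; √(b/2)=0.3564, √(2b)=0.7127; F=0.3564×39.166=13.9576, v=-15.4880/0.7127=-21.7302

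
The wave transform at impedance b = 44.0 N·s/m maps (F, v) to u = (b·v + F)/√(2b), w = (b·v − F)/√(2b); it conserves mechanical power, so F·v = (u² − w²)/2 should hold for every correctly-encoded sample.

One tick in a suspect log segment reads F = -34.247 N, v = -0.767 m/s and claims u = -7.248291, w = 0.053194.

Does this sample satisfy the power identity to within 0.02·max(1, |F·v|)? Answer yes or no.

yes

F·v = (-34.247)×(-0.767) = 26.267449 W.
(u² − w²)/2 = (52.537722 − 0.002830)/2 = 26.267446 W.
|Δ| = 0.000003;  2% of max(1, |F·v|) = 0.525349.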